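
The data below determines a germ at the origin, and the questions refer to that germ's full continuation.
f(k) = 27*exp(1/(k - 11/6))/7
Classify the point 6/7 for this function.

There is no denominator, hence no pole anywhere.
The essential point of exp(1/(k - (11/6))) is 11/6, not 6/7.
So the germ continues analytically to 6/7.

The point is a regular point.


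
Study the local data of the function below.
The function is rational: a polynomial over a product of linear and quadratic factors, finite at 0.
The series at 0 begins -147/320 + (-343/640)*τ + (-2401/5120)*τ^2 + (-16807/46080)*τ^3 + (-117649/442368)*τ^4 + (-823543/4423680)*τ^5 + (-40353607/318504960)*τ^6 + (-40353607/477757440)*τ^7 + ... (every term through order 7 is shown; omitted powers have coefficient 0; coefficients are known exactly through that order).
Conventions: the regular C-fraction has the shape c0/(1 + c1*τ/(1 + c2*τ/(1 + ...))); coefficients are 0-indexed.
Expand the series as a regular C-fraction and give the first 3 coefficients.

The regular C-fraction coefficients are [-147/320, -7/6, 7/24].

Taylor coefficients (read off): a_0 = -147/320, a_1 = -343/640, a_2 = -2401/5120.
c0 = a_0 = -147/320. Peel one level at a time: if S = 1 + c*τ/S' with S'(0) = 1, then c is the τ-coefficient of S and S' = c*τ/(S - 1).
S_1 = c0/f = 1 + (-7/6)*τ + (49/144)*τ^2 + ...; c1 = -7/6.
S_2 = c1*τ/(S_1 - 1) = 1 + (7/24)*τ + ...; c2 = 7/24.


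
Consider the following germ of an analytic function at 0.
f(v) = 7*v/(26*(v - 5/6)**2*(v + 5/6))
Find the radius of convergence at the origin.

The radius of convergence is 5/6.

Denominator factor (v - 5/6)^2: pole of order 2 at 5/6, modulus 5/6.
Denominator factor (v + 5/6): pole of order 1 at -5/6, modulus 5/6.
The radius of convergence is the smallest modulus among the singular points: 5/6.


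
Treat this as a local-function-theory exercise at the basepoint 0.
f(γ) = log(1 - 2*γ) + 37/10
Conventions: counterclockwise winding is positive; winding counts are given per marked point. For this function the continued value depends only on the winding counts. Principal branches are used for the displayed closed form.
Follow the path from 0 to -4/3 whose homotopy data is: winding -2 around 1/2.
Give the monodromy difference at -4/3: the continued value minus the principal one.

The rational part is single-valued and drops out of the difference; each branch term changes only by its own monodromy.
(1)*log(1 - γ/(1/2)): each positive loop around 1/2 adds 2*pi*i to the log, so winding -2 contributes (1)*(-2)*2*pi*i = -(4)*pi*i.
Summing the contributions at γ = -4/3 gives -(4)*pi*i.

Continued minus principal equals -(4)*pi*i.


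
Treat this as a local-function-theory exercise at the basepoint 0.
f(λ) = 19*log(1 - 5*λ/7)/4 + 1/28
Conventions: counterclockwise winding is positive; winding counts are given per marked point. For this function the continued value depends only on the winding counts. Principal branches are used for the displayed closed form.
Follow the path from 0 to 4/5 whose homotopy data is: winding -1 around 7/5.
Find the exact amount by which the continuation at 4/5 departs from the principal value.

Continued minus principal equals -(19/2)*pi*i.

The rational part is single-valued and drops out of the difference; each branch term changes only by its own monodromy.
(19/4)*log(1 - λ/(7/5)): each positive loop around 7/5 adds 2*pi*i to the log, so winding -1 contributes (19/4)*(-1)*2*pi*i = -(19/2)*pi*i.
Summing the contributions at λ = 4/5 gives -(19/2)*pi*i.


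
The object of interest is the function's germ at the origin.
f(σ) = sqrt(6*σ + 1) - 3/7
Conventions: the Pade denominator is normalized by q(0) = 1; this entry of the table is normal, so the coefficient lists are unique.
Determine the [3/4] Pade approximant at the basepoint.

Taylor coefficients needed (expand at 0): a_0 = 4/7, a_1 = 3, a_2 = -9/2, a_3 = 27/2, a_4 = -405/8, a_5 = 1701/8, a_6 = -15309/16, a_7 = 72171/16.
Write the denominator as Q(σ) = 1 + q1*σ + q2*σ^2 + q3*σ^3 + q4*σ^4. Requiring Q*f - P = O(σ^8) with deg P <= 3 kills the coefficients of σ^4..σ^7 in Q*f:
  σ^4: a_4 + q1*a_3 + q2*a_2 + q3*a_1 + q4*a_0 = 0, i.e. -405/8 + (27/2)*q1 + (-9/2)*q2 + (3)*q3 + (4/7)*q4 = 0.
  σ^5: a_5 + q1*a_4 + q2*a_3 + q3*a_2 + q4*a_1 = 0, i.e. 1701/8 + (-405/8)*q1 + (27/2)*q2 + (-9/2)*q3 + (3)*q4 = 0.
  σ^6: a_6 + q1*a_5 + q2*a_4 + q3*a_3 + q4*a_2 = 0, i.e. -15309/16 + (1701/8)*q1 + (-405/8)*q2 + (27/2)*q3 + (-9/2)*q4 = 0.
  σ^7: a_7 + q1*a_6 + q2*a_5 + q3*a_4 + q4*a_3 = 0, i.e. 72171/16 + (-15309/16)*q1 + (1701/8)*q2 + (-405/8)*q3 + (27/2)*q4 = 0.
Solving this linear system: q1 = 393/46, q2 = 1755/92, q3 = 675/92, q4 = -567/368.
The numerator is Q*f truncated at degree 3: P0 = a_0 = 4/7; P1 = a_1 + q1*a_0 = 1269/161; P2 = a_2 + q1*a_1 + q2*a_0 = 5157/161; P3 = a_3 + q1*a_2 + q2*a_1 + q3*a_0 = 11745/322.

The Pade approximant has numerator coefficients [4/7, 1269/161, 5157/161, 11745/322]; denominator coefficients [1, 393/46, 1755/92, 675/92, -567/368].


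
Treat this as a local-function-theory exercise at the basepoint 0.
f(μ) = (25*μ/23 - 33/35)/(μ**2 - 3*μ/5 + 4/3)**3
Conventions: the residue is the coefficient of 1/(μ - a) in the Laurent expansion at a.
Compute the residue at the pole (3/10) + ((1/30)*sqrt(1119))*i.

The factor μ**2 - 3*μ/5 + 4/3 splits as (μ - a)(μ - a') with a = (3/10) + ((1/30)*sqrt(1119))*i, a' = (3/10) - ((1/30)*sqrt(1119))*i. At the order-3 pole a set g(μ) = (μ - a)^3*f(μ) = [25*μ/23 - 33/35] / (μ - a')^3.
Order-3 pole: residue = g''(a)/2; g''((3/10) + ((1/30)*sqrt(1119))*i) = ((33513750/8355113837)*sqrt(1119))*i, so the residue is ((16756875/8355113837)*sqrt(1119))*i.

The residue is ((16756875/8355113837)*sqrt(1119))*i.


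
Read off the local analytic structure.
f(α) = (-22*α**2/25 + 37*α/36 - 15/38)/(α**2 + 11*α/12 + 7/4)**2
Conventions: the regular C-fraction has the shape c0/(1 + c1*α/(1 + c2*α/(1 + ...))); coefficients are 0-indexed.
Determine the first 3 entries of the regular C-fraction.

Taylor coefficients (expand at 0): a_0 = -120/931, a_1 = 27604/58653, a_2 = -18405424/30792825.
c0 = a_0 = -120/931. Peel one level at a time: if S = 1 + c*α/S' with S'(0) = 1, then c is the α-coefficient of S and S' = c*α/(S - 1).
S_1 = c0/f = 1 + (6901/1890)*α + (155294597/17860500)*α^2 + ...; c1 = 6901/1890.
S_2 = c1*α/(S_1 - 1) = 1 + (-155294597/65214450)*α + ...; c2 = -155294597/65214450.

The regular C-fraction coefficients are [-120/931, 6901/1890, -155294597/65214450].


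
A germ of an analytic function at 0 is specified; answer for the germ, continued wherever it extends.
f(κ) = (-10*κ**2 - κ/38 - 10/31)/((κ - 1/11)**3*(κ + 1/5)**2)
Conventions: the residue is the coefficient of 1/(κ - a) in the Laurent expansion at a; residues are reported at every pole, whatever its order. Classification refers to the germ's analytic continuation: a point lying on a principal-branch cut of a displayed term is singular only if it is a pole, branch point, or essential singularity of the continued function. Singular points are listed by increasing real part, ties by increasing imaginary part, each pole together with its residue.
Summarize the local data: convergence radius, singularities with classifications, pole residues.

Denominator factor (κ - 1/11)^3: pole of order 3 at 1/11, modulus 1/11.
Denominator factor (κ + 1/5)^2: pole of order 2 at -1/5, modulus 1/5.
The radius of convergence is the smallest modulus among the singular points: 1/11.
At the order-2 pole -1/5 set g(κ) = (κ - (-1/5))^2*f(κ) = (-10*κ**2 - κ/38 - 10/31)/(κ - 1/11)**3.
Order-2 pole: residue = g'(a); g'(-1/5) = 10736012375/77201408, so the residue is 10736012375/77201408.
At the order-3 pole 1/11 set g(κ) = (κ - (1/11))^3*f(κ) = (-10*κ**2 - κ/38 - 10/31)/(κ + 1/5)**2.
Order-3 pole: residue = g''(a)/2; g''(1/11) = -10736012375/38600704, so the residue is -10736012375/77201408.
List the singular points by increasing real part (a conjugate pair: the negative imaginary part first).

Radius of convergence at 0: 1/11.
At -1/5: a pole of order 2; residue 10736012375/77201408.
At 1/11: a pole of order 3; residue -10736012375/77201408.


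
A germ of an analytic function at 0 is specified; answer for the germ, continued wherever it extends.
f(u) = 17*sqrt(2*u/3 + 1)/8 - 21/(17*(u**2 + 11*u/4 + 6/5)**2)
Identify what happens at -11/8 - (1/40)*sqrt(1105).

The denominator factor u**2 + 11*u/4 + 6/5 vanishes at -11/8 - (1/40)*sqrt(1105) and appears to the power 2; the numerator there equals -21/17, nonzero, and no other factor vanishes.
The branch terms are analytic at this point.
Hence a pole whose order is the multiplicity, 2.

The point is a pole of order 2.


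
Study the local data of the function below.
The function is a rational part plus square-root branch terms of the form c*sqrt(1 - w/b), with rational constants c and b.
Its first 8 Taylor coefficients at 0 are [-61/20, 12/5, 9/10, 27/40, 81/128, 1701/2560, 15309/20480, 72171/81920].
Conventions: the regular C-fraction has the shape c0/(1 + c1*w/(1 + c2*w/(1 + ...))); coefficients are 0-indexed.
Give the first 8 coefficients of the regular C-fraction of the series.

Taylor coefficients (read off): a_0 = -61/20, a_1 = 12/5, a_2 = 9/10, a_3 = 27/40, a_4 = 81/128, a_5 = 1701/2560, a_6 = 15309/20480, a_7 = 72171/81920.
c0 = a_0 = -61/20. Peel one level at a time: if S = 1 + c*w/S' with S'(0) = 1, then c is the w-coefficient of S and S' = c*w/(S - 1).
S_1 = c0/f = 1 + (48/61)*w + (3402/3721)*w^2 + ...; c1 = 48/61.
S_2 = c1*w/(S_1 - 1) = 1 + (-567/488)*w + (-9/64)*w^2 + ...; c2 = -567/488.
S_3 = c2*w/(S_2 - 1) = 1 + (-61/504)*w + (-19337/254016)*w^2 + ...; c3 = -61/504.
S_4 = c3*w/(S_3 - 1) = 1 + (-317/504)*w + (-9/64)*w^2 + ...; c4 = -317/504.
S_5 = c4*w/(S_4 - 1) = 1 + (-567/2536)*w + (-756945/6431296)*w^2 + ...; c5 = -567/2536.
S_6 = c5*w/(S_5 - 1) = 1 + (-1335/2536)*w + (-9/64)*w^2 + ...; c6 = -1335/2536.
S_7 = c6*w/(S_6 - 1) = 1 + (-951/3560)*w + ...; c7 = -951/3560.

The regular C-fraction coefficients are [-61/20, 48/61, -567/488, -61/504, -317/504, -567/2536, -1335/2536, -951/3560].


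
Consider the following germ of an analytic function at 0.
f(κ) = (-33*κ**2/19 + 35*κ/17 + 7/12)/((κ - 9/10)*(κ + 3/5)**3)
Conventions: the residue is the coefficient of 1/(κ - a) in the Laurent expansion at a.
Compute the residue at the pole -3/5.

At the order-3 pole -3/5 set g(κ) = (κ - (-3/5))^3*f(κ) = (-33*κ**2/19 + 35*κ/17 + 7/12)/(κ - 9/10).
Order-3 pole: residue = g''(a)/2; g''(-3/5) = -399008/654075, so the residue is -199504/654075.

The residue is -199504/654075.


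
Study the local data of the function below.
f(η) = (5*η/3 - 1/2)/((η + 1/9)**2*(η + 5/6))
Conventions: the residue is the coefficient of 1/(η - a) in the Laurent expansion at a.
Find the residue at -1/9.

The residue is 612/169.

At the order-2 pole -1/9 set g(η) = (η - (-1/9))^2*f(η) = (5*η/3 - 1/2)/(η + 5/6).
Order-2 pole: residue = g'(a); g'(-1/9) = 612/169, so the residue is 612/169.


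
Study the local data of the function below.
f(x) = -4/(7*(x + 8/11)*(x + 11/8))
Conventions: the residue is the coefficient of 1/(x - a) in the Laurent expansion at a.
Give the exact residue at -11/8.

The residue is 352/399.

At the order-1 pole -11/8 set g(x) = (x - (-11/8))*f(x) = -4/(7*(x + 8/11)).
Simple pole: residue = g(a) at a = -11/8, which is 352/399.


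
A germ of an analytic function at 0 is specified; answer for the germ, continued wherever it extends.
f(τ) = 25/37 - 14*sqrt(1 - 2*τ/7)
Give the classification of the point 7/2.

The term (-14)*sqrt(1 - τ/(7/2)) has argument 1 - 7/2/(7/2) = 0 at 7/2: a square-root (algebraic, two-sheeted) branch point; the remaining terms are analytic or single-valued there.

The point is an algebraic (square-root) branch point.


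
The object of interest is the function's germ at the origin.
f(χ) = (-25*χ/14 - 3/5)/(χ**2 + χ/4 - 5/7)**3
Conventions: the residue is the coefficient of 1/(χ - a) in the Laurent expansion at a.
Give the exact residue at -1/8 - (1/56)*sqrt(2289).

The factor χ**2 + χ/4 - 5/7 splits as (χ - a)(χ - a') with a = -1/8 - (1/56)*sqrt(2289), a' = -1/8 + (1/56)*sqrt(2289). At the order-3 pole a set g(χ) = (χ - a)^3*f(χ) = [-25*χ/14 - 3/5] / (χ - a')^3.
Order-3 pole: residue = g''(a)/2; g''(-1/8 - (1/56)*sqrt(2289)) = (378112/58276305)*sqrt(2289), so the residue is (189056/58276305)*sqrt(2289).

The residue is (189056/58276305)*sqrt(2289).


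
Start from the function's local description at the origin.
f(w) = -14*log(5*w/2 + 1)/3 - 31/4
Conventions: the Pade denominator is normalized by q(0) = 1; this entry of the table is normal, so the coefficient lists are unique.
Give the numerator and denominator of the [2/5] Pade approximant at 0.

The Pade approximant has numerator coefficients [-31/4, -29576187845/794094868, -588572558575/14293707624]; denominator coefficients [1, 1965653005/595571151, 884012975/397047434, -70791250/255244779, 278933125/2041958232, -386138125/6125874696].

Taylor coefficients needed (expand at 0): a_0 = -31/4, a_1 = -35/3, a_2 = 175/12, a_3 = -875/36, a_4 = 4375/96, a_5 = -4375/48, a_6 = 109375/576, a_7 = -78125/192.
Write the denominator as Q(w) = 1 + q1*w + q2*w^2 + q3*w^3 + q4*w^4 + q5*w^5. Requiring Q*f - P = O(w^8) with deg P <= 2 kills the coefficients of w^3..w^7 in Q*f:
  w^3: a_3 + q1*a_2 + q2*a_1 + q3*a_0 = 0, i.e. -875/36 + (175/12)*q1 + (-35/3)*q2 + (-31/4)*q3 = 0.
  w^4: a_4 + q1*a_3 + q2*a_2 + q3*a_1 + q4*a_0 = 0, i.e. 4375/96 + (-875/36)*q1 + (175/12)*q2 + (-35/3)*q3 + (-31/4)*q4 = 0.
  w^5: a_5 + q1*a_4 + q2*a_3 + q3*a_2 + q4*a_1 + q5*a_0 = 0, i.e. -4375/48 + (4375/96)*q1 + (-875/36)*q2 + (175/12)*q3 + (-35/3)*q4 + (-31/4)*q5 = 0.
  w^6: a_6 + q1*a_5 + q2*a_4 + q3*a_3 + q4*a_2 + q5*a_1 = 0, i.e. 109375/576 + (-4375/48)*q1 + (4375/96)*q2 + (-875/36)*q3 + (175/12)*q4 + (-35/3)*q5 = 0.
  w^7: a_7 + q1*a_6 + q2*a_5 + q3*a_4 + q4*a_3 + q5*a_2 = 0, i.e. -78125/192 + (109375/576)*q1 + (-4375/48)*q2 + (4375/96)*q3 + (-875/36)*q4 + (175/12)*q5 = 0.
Solving this linear system: q1 = 1965653005/595571151, q2 = 884012975/397047434, q3 = -70791250/255244779, q4 = 278933125/2041958232, q5 = -386138125/6125874696.
The numerator is Q*f truncated at degree 2: P0 = a_0 = -31/4; P1 = a_1 + q1*a_0 = -29576187845/794094868; P2 = a_2 + q1*a_1 + q2*a_0 = -588572558575/14293707624.


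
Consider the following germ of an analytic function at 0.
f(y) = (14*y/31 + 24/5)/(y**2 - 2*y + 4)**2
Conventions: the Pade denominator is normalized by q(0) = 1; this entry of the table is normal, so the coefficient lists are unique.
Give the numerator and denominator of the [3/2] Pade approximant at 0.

Taylor coefficients needed (expand at 0): a_0 = 3/10, a_1 = 407/1240, a_2 = 16/155, a_3 = -337/4960, a_4 = -407/4960, a_5 = -4/155.
Write the denominator as Q(y) = 1 + q1*y + q2*y^2. Requiring Q*f - P = O(y^6) with deg P <= 3 kills the coefficients of y^4..y^5 in Q*f:
  y^4: a_4 + q1*a_3 + q2*a_2 = 0, i.e. -407/4960 + (-337/4960)*q1 + (16/155)*q2 = 0.
  y^5: a_5 + q1*a_4 + q2*a_3 = 0, i.e. -4/155 + (-407/4960)*q1 + (-337/4960)*q2 = 0.
Solving this linear system: q1 = -202695/321953, q2 = 122513/321953.
The numerator is Q*f truncated at degree 3: P0 = a_0 = 3/10; P1 = a_1 + q1*a_0 = 55632331/399221720; P2 = a_2 + q1*a_1 + q2*a_0 = 857591/79844344; P3 = a_3 + q1*a_2 + q2*a_1 = -12826837/1596886880.

The Pade approximant has numerator coefficients [3/10, 55632331/399221720, 857591/79844344, -12826837/1596886880]; denominator coefficients [1, -202695/321953, 122513/321953].


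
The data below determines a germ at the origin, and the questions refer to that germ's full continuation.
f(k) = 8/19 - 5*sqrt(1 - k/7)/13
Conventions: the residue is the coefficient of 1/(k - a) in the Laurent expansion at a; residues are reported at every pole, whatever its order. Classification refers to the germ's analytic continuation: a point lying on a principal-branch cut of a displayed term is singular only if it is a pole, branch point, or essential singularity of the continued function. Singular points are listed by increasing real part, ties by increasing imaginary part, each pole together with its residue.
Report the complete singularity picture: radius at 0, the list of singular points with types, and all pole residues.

Branch term (-5/13)*sqrt(1 - k/(7)): its argument vanishes at k = 7, a square-root branch point, modulus 7.
The radius of convergence is the smallest modulus among the singular points: 7.

Radius of convergence at 0: 7.
At 7: an algebraic (square-root) branch point.


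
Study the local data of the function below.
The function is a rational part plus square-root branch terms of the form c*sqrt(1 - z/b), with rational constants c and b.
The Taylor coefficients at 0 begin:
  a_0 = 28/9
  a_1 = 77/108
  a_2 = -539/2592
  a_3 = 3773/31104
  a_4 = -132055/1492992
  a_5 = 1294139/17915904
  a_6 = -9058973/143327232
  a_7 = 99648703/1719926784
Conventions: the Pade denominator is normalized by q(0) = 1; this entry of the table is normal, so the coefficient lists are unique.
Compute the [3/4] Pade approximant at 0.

Taylor coefficients needed (read off): a_0 = 28/9, a_1 = 77/108, a_2 = -539/2592, a_3 = 3773/31104, a_4 = -132055/1492992, a_5 = 1294139/17915904, a_6 = -9058973/143327232, a_7 = 99648703/1719926784.
Write the denominator as Q(z) = 1 + q1*z + q2*z^2 + q3*z^3 + q4*z^4. Requiring Q*f - P = O(z^8) with deg P <= 3 kills the coefficients of z^4..z^7 in Q*f:
  z^4: a_4 + q1*a_3 + q2*a_2 + q3*a_1 + q4*a_0 = 0, i.e. -132055/1492992 + (3773/31104)*q1 + (-539/2592)*q2 + (77/108)*q3 + (28/9)*q4 = 0.
  z^5: a_5 + q1*a_4 + q2*a_3 + q3*a_2 + q4*a_1 = 0, i.e. 1294139/17915904 + (-132055/1492992)*q1 + (3773/31104)*q2 + (-539/2592)*q3 + (77/108)*q4 = 0.
  z^6: a_6 + q1*a_5 + q2*a_4 + q3*a_3 + q4*a_2 = 0, i.e. -9058973/143327232 + (1294139/17915904)*q1 + (-132055/1492992)*q2 + (3773/31104)*q3 + (-539/2592)*q4 = 0.
  z^7: a_7 + q1*a_6 + q2*a_5 + q3*a_4 + q4*a_3 = 0, i.e. 99648703/1719926784 + (-9058973/143327232)*q1 + (1294139/17915904)*q2 + (-132055/1492992)*q3 + (3773/31104)*q4 = 0.
Solving this linear system: q1 = 1897/1128, q2 = 20335/27072, q3 = 20923/324864, q4 = -26411/15593472.
The numerator is Q*f truncated at degree 3: P0 = a_0 = 28/9; P1 = a_1 + q1*a_0 = 3353/564; P2 = a_2 + q1*a_1 + q2*a_0 = 67571/20304; P3 = a_3 + q1*a_2 + q2*a_1 + q3*a_0 = 247303/487296.

The Pade approximant has numerator coefficients [28/9, 3353/564, 67571/20304, 247303/487296]; denominator coefficients [1, 1897/1128, 20335/27072, 20923/324864, -26411/15593472].


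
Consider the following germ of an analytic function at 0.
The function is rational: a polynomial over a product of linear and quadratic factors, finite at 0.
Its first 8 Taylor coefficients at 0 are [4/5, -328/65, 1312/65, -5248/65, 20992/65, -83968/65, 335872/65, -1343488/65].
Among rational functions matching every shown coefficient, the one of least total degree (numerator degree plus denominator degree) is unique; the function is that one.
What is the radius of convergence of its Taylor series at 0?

No rational of total degree below 2 reproduces all 8 coefficients; solving the [1/1] Pade equations on them gives f(x) = (1/5 - 6*x/13)/(x + 1/4), whose expansion matches every shown term.
Denominator factor (x + 1/4): pole of order 1 at -1/4, modulus 1/4.
The radius of convergence is the smallest modulus among the singular points: 1/4.

The radius of convergence is 1/4.


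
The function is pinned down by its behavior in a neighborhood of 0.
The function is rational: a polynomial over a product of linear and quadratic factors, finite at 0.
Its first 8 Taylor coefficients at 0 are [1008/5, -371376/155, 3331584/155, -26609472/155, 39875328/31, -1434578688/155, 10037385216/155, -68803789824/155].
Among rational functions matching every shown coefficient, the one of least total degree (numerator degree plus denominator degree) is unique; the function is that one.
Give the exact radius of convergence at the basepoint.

The radius of convergence is 1/6.

No rational of total degree below 3 reproduces all 8 coefficients; solving the [1/2] Pade equations on them gives f(β) = (20*β/31 + 28/5)/(β + 1/6)**2, whose expansion matches every shown term.
Denominator factor (β + 1/6)^2: pole of order 2 at -1/6, modulus 1/6.
The radius of convergence is the smallest modulus among the singular points: 1/6.


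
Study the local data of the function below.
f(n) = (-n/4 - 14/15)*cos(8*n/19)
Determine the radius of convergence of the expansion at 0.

The factor cos(8*n/19) is entire and contributes no finite singular point.
The polynomial part has no poles.
No finite singular points: the Taylor series at 0 converges everywhere.

The radius of convergence is infinite.


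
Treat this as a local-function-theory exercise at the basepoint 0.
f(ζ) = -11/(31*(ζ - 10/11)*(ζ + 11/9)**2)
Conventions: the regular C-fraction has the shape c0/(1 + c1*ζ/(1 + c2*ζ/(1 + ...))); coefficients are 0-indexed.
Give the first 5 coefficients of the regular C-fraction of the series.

The regular C-fraction coefficients are [81/310, 59/110, 1368/649, -272187/98648, 235587/1532312].

Taylor coefficients (expand at 0): a_0 = 81/310, a_1 = -4779/34100, a_2 = 1390041/3751000, a_3 = -68001039/412610000, a_4 = 18343924281/45387100000.
c0 = a_0 = 81/310. Peel one level at a time: if S = 1 + c*ζ/S' with S'(0) = 1, then c is the ζ-coefficient of S and S' = c*ζ/(S - 1).
S_1 = c0/f = 1 + (59/110)*ζ + (-684/605)*ζ^2 + ...; c1 = 59/110.
S_2 = c1*ζ/(S_1 - 1) = 1 + (1368/649)*ζ + (2449683/421201)*ζ^2 + ...; c2 = 1368/649.
S_3 = c2*ζ/(S_2 - 1) = 1 + (-272187/98648)*ζ + (9801/23104)*ζ^2 + ...; c3 = -272187/98648.
S_4 = c3*ζ/(S_3 - 1) = 1 + (235587/1532312)*ζ + ...; c4 = 235587/1532312.


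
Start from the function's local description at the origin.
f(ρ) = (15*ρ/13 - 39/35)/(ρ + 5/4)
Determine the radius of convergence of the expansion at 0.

Denominator factor (ρ + 5/4): pole of order 1 at -5/4, modulus 5/4.
The radius of convergence is the smallest modulus among the singular points: 5/4.

The radius of convergence is 5/4.


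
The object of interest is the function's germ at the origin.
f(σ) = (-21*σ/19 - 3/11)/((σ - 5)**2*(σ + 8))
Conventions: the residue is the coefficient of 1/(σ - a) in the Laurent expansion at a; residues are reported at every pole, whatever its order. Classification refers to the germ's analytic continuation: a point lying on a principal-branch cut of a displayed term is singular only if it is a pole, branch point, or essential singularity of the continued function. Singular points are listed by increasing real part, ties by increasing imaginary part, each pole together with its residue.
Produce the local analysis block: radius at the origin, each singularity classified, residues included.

Denominator factor (σ + 8): pole of order 1 at -8, modulus 8.
Denominator factor (σ - 5)^2: pole of order 2 at 5, modulus 5.
The radius of convergence is the smallest modulus among the singular points: 5.
At the order-1 pole -8 set g(σ) = (σ - (-8))*f(σ) = (-21*σ/19 - 3/11)/(σ - 5)**2.
Simple pole: residue = g(a) at a = -8, which is 1791/35321.
At the order-2 pole 5 set g(σ) = (σ - (5))^2*f(σ) = (-21*σ/19 - 3/11)/(σ + 8).
Order-2 pole: residue = g'(a); g'(5) = -1791/35321, so the residue is -1791/35321.
List the singular points by increasing real part (a conjugate pair: the negative imaginary part first).

Radius of convergence at 0: 5.
At -8: a pole of order 1; residue 1791/35321.
At 5: a pole of order 2; residue -1791/35321.


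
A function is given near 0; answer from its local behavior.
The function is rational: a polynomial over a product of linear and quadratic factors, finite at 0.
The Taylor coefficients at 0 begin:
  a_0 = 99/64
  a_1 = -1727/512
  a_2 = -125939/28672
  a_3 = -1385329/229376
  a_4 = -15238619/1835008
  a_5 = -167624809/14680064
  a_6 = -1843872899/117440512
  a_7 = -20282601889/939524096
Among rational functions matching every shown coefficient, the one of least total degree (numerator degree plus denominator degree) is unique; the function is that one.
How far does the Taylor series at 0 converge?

The radius of convergence is 8/11.

No rational of total degree below 3 reproduces all 8 coefficients; solving the [2/1] Pade equations on them gives f(λ) = (-5*λ**2/28 + 4*λ - 9/8)/(λ - 8/11), whose expansion matches every shown term.
Denominator factor (λ - 8/11): pole of order 1 at 8/11, modulus 8/11.
The radius of convergence is the smallest modulus among the singular points: 8/11.


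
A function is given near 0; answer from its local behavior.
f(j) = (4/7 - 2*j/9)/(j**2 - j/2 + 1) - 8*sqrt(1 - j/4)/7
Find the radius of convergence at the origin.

Denominator factor (j**2 - j/2 + 1): discriminant -15/4, complex-conjugate roots (1/4) + ((1/4)*sqrt(15))*i and (1/4) - ((1/4)*sqrt(15))*i; poles of order 1, moduli 1 and 1.
Branch term (-8/7)*sqrt(1 - j/(4)): its argument vanishes at j = 4, a square-root branch point, modulus 4.
The radius of convergence is the smallest modulus among the singular points: 1.

The radius of convergence is 1.


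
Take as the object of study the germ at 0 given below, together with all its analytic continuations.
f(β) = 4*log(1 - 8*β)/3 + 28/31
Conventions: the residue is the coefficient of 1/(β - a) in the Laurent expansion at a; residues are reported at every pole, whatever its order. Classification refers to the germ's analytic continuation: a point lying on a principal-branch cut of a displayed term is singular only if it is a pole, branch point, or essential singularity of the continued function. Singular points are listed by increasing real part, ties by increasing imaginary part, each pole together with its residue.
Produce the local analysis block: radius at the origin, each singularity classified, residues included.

Branch term (4/3)*log(1 - β/(1/8)): its argument vanishes at β = 1/8, a logarithmic branch point, modulus 1/8.
The radius of convergence is the smallest modulus among the singular points: 1/8.

Radius of convergence at 0: 1/8.
At 1/8: a logarithmic branch point.


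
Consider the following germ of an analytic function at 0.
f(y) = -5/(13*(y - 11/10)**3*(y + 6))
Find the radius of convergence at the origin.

The radius of convergence is 11/10.

Denominator factor (y - 11/10)^3: pole of order 3 at 11/10, modulus 11/10.
Denominator factor (y + 6): pole of order 1 at -6, modulus 6.
The radius of convergence is the smallest modulus among the singular points: 11/10.


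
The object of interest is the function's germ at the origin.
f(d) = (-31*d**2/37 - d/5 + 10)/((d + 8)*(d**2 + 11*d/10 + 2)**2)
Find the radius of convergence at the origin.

The radius of convergence is sqrt(2).

Denominator factor (d**2 + 11*d/10 + 2)^2: discriminant -679/100, complex-conjugate roots (-11/20) + ((1/20)*sqrt(679))*i and (-11/20) - ((1/20)*sqrt(679))*i; poles of order 2, moduli sqrt(2) and sqrt(2).
Denominator factor (d + 8): pole of order 1 at -8, modulus 8.
The radius of convergence is the smallest modulus among the singular points: sqrt(2).


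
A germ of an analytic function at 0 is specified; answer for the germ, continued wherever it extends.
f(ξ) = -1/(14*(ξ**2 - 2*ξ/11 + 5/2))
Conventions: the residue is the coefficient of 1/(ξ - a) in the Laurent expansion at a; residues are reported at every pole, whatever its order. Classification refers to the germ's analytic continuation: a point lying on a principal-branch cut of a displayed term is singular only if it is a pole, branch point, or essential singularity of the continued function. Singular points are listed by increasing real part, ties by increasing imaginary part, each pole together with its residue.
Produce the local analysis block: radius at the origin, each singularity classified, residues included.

Radius of convergence at 0: (1/2)*sqrt(10).
At (1/11) - ((3/22)*sqrt(134))*i: a pole of order 1; residue -((11/5628)*sqrt(134))*i.
At (1/11) + ((3/22)*sqrt(134))*i: a pole of order 1; residue ((11/5628)*sqrt(134))*i.

Denominator factor (ξ**2 - 2*ξ/11 + 5/2): discriminant -1206/121, complex-conjugate roots (1/11) + ((3/22)*sqrt(134))*i and (1/11) - ((3/22)*sqrt(134))*i; poles of order 1, moduli (1/2)*sqrt(10) and (1/2)*sqrt(10).
The radius of convergence is the smallest modulus among the singular points: (1/2)*sqrt(10).
The factor ξ**2 - 2*ξ/11 + 5/2 splits as (ξ - a)(ξ - a') with a = (1/11) - ((3/22)*sqrt(134))*i, a' = (1/11) + ((3/22)*sqrt(134))*i. At the order-1 pole a set g(ξ) = (ξ - a)*f(ξ) = [-1/14] / (ξ - a').
Simple pole: residue = g(a) at a = (1/11) - ((3/22)*sqrt(134))*i, which is -((11/5628)*sqrt(134))*i.
The factor ξ**2 - 2*ξ/11 + 5/2 splits as (ξ - a)(ξ - a') with a = (1/11) + ((3/22)*sqrt(134))*i, a' = (1/11) - ((3/22)*sqrt(134))*i. At the order-1 pole a set g(ξ) = (ξ - a)*f(ξ) = [-1/14] / (ξ - a').
Simple pole: residue = g(a) at a = (1/11) + ((3/22)*sqrt(134))*i, which is ((11/5628)*sqrt(134))*i.
List the singular points by increasing real part (a conjugate pair: the negative imaginary part first).


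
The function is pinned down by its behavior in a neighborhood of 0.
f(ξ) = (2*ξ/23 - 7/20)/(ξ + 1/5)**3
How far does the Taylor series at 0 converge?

Denominator factor (ξ + 1/5)^3: pole of order 3 at -1/5, modulus 1/5.
The radius of convergence is the smallest modulus among the singular points: 1/5.

The radius of convergence is 1/5.


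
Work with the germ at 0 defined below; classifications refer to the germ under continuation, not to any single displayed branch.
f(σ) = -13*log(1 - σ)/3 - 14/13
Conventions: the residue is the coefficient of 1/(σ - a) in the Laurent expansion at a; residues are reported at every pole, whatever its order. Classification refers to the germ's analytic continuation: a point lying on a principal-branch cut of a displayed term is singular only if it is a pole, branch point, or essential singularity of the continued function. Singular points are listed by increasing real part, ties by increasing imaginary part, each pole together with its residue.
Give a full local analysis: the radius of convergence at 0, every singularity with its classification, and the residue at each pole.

Radius of convergence at 0: 1.
At 1: a logarithmic branch point.

Branch term (-13/3)*log(1 - σ/(1)): its argument vanishes at σ = 1, a logarithmic branch point, modulus 1.
The radius of convergence is the smallest modulus among the singular points: 1.


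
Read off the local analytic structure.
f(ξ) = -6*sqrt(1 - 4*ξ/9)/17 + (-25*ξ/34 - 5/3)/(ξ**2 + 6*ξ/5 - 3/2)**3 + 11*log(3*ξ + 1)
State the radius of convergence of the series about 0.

Denominator factor (ξ**2 + 6*ξ/5 - 3/2)^3: discriminant 186/25, real irrational roots -3/5 + (1/10)*sqrt(186) and -3/5 - (1/10)*sqrt(186); poles of order 3, moduli -3/5 + (1/10)*sqrt(186) and 3/5 + (1/10)*sqrt(186).
Branch term (-6/17)*sqrt(1 - ξ/(9/4)): its argument vanishes at ξ = 9/4, a square-root branch point, modulus 9/4.
Branch term (11)*log(1 - ξ/(-1/3)): its argument vanishes at ξ = -1/3, a logarithmic branch point, modulus 1/3.
The radius of convergence is the smallest modulus among the singular points: 1/3.

The radius of convergence is 1/3.


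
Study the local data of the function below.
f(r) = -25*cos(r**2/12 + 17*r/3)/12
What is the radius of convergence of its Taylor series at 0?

The factor cos(r**2/12 + 17*r/3) is entire and contributes no finite singular point.
The polynomial part has no poles.
No finite singular points: the Taylor series at 0 converges everywhere.

The radius of convergence is infinite.


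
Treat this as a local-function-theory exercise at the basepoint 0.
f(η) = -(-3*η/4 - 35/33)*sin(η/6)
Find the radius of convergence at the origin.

The factor -sin(η/6) is entire and contributes no finite singular point.
The polynomial part has no poles.
No finite singular points: the Taylor series at 0 converges everywhere.

The radius of convergence is infinite.


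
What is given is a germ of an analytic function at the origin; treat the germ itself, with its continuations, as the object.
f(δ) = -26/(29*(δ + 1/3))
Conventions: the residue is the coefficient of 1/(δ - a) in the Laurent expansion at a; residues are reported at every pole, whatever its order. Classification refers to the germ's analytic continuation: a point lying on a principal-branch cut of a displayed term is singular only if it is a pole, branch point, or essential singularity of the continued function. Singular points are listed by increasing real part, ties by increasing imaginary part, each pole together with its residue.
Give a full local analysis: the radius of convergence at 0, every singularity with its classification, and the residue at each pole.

Radius of convergence at 0: 1/3.
At -1/3: a pole of order 1; residue -26/29.

Denominator factor (δ + 1/3): pole of order 1 at -1/3, modulus 1/3.
The radius of convergence is the smallest modulus among the singular points: 1/3.
At the order-1 pole -1/3 set g(δ) = (δ - (-1/3))*f(δ) = -26/29.
Simple pole: residue = g(a) at a = -1/3, which is -26/29.


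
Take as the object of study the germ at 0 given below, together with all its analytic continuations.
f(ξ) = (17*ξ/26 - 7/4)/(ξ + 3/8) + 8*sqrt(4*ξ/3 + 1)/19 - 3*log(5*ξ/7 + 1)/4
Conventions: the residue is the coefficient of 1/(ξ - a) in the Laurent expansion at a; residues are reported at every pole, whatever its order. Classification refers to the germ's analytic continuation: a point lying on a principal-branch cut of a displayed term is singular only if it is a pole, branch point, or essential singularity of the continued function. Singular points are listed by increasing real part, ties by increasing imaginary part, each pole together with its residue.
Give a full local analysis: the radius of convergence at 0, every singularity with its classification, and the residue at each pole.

Radius of convergence at 0: 3/8.
At -7/5: a logarithmic branch point.
At -3/4: an algebraic (square-root) branch point.
At -3/8: a pole of order 1; residue -415/208.

Denominator factor (ξ + 3/8): pole of order 1 at -3/8, modulus 3/8.
Branch term (8/19)*sqrt(1 - ξ/(-3/4)): its argument vanishes at ξ = -3/4, a square-root branch point, modulus 3/4.
Branch term (-3/4)*log(1 - ξ/(-7/5)): its argument vanishes at ξ = -7/5, a logarithmic branch point, modulus 7/5.
The radius of convergence is the smallest modulus among the singular points: 3/8.
The branch terms are analytic at -3/8 and contribute nothing to the residue; only the rational part matters.
At the order-1 pole -3/8 set g(ξ) = (ξ - (-3/8))*(rational part) = 17*ξ/26 - 7/4.
Simple pole: residue = g(a) at a = -3/8, which is -415/208.
List the singular points by increasing real part (a conjugate pair: the negative imaginary part first).


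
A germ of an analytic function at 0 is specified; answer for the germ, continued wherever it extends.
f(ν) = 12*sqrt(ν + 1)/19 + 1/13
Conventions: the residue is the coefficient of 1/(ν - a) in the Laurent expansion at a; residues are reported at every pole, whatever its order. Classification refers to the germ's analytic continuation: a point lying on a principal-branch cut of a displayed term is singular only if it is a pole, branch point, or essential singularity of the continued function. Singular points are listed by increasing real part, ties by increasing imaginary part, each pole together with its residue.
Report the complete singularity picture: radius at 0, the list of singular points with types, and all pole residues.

Radius of convergence at 0: 1.
At -1: an algebraic (square-root) branch point.

Branch term (12/19)*sqrt(1 - ν/(-1)): its argument vanishes at ν = -1, a square-root branch point, modulus 1.
The radius of convergence is the smallest modulus among the singular points: 1.


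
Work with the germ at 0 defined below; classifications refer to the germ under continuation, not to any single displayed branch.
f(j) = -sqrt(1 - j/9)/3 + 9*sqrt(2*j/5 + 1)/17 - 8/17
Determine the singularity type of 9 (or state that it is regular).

The term (-1/3)*sqrt(1 - j/(9)) has argument 1 - 9/(9) = 0 at 9: a square-root (algebraic, two-sheeted) branch point; the remaining terms are analytic or single-valued there.

The point is an algebraic (square-root) branch point.


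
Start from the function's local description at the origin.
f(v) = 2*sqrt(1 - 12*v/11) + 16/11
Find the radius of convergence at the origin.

The radius of convergence is 11/12.

Branch term (2)*sqrt(1 - v/(11/12)): its argument vanishes at v = 11/12, a square-root branch point, modulus 11/12.
The radius of convergence is the smallest modulus among the singular points: 11/12.


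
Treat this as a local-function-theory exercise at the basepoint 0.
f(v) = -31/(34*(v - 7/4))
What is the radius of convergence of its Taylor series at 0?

The radius of convergence is 7/4.

Denominator factor (v - 7/4): pole of order 1 at 7/4, modulus 7/4.
The radius of convergence is the smallest modulus among the singular points: 7/4.


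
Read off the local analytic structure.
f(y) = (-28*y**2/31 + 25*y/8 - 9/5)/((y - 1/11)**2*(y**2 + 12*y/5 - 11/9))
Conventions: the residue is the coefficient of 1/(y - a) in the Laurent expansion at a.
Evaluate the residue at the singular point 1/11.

The residue is 1810243611/1822681208.

At the order-2 pole 1/11 set g(y) = (y - (1/11))^2*f(y) = (-28*y**2/31 + 25*y/8 - 9/5)/(y**2 + 12*y/5 - 11/9).
Order-2 pole: residue = g'(a); g'(1/11) = 1810243611/1822681208, so the residue is 1810243611/1822681208.


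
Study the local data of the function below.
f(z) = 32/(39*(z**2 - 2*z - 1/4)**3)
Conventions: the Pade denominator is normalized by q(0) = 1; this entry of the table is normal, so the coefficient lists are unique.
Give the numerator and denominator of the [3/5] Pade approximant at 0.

Taylor coefficients needed (expand at 0): a_0 = -2048/39, a_1 = 16384/13, a_2 = -270336/13, a_3 = 11272192/39, a_4 = -47251456/13, a_5 = 556269568/13, a_6 = -18745655296/39, a_7 = 67767369728/13, a_8 = -715165007872/13.
Write the denominator as Q(z) = 1 + q1*z + q2*z^2 + q3*z^3 + q4*z^4 + q5*z^5. Requiring Q*f - P = O(z^9) with deg P <= 3 kills the coefficients of z^4..z^8 in Q*f:
  z^4: a_4 + q1*a_3 + q2*a_2 + q3*a_1 + q4*a_0 = 0, i.e. -47251456/13 + (11272192/39)*q1 + (-270336/13)*q2 + (16384/13)*q3 + (-2048/39)*q4 = 0.
  z^5: a_5 + q1*a_4 + q2*a_3 + q3*a_2 + q4*a_1 + q5*a_0 = 0, i.e. 556269568/13 + (-47251456/13)*q1 + (11272192/39)*q2 + (-270336/13)*q3 + (16384/13)*q4 + (-2048/39)*q5 = 0.
  z^6: a_6 + q1*a_5 + q2*a_4 + q3*a_3 + q4*a_2 + q5*a_1 = 0, i.e. -18745655296/39 + (556269568/13)*q1 + (-47251456/13)*q2 + (11272192/39)*q3 + (-270336/13)*q4 + (16384/13)*q5 = 0.
  z^7: a_7 + q1*a_6 + q2*a_5 + q3*a_4 + q4*a_3 + q5*a_2 = 0, i.e. 67767369728/13 + (-18745655296/39)*q1 + (556269568/13)*q2 + (-47251456/13)*q3 + (11272192/39)*q4 + (-270336/13)*q5 = 0.
  z^8: a_8 + q1*a_7 + q2*a_6 + q3*a_5 + q4*a_4 + q5*a_3 = 0, i.e. -715165007872/13 + (67767369728/13)*q1 + (-18745655296/39)*q2 + (556269568/13)*q3 + (-47251456/13)*q4 + (11272192/39)*q5 = 0.
Solving this linear system: q1 = 8355/344, q2 = 8040/43, q3 = 16060/43, q4 = -26448/43, q5 = 8652/43.
The numerator is Q*f truncated at degree 3: P0 = a_0 = -2048/39; P1 = a_1 + q1*a_0 = -8448/559; P2 = a_2 + q1*a_1 + q2*a_0 = -2048/559; P3 = a_3 + q1*a_2 + q2*a_1 + q3*a_0 = -1024/1677.

The Pade approximant has numerator coefficients [-2048/39, -8448/559, -2048/559, -1024/1677]; denominator coefficients [1, 8355/344, 8040/43, 16060/43, -26448/43, 8652/43].


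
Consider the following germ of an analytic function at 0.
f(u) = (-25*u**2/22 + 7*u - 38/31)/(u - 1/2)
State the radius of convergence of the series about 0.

The radius of convergence is 1/2.

Denominator factor (u - 1/2): pole of order 1 at 1/2, modulus 1/2.
The radius of convergence is the smallest modulus among the singular points: 1/2.


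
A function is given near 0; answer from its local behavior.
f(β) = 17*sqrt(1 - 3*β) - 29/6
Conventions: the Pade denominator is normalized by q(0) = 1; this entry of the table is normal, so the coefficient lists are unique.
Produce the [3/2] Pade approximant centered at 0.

Taylor coefficients needed (expand at 0): a_0 = 73/6, a_1 = -51/2, a_2 = -153/8, a_3 = -459/16, a_4 = -6885/128, a_5 = -28917/256.
Write the denominator as Q(β) = 1 + q1*β + q2*β^2. Requiring Q*f - P = O(β^6) with deg P <= 3 kills the coefficients of β^4..β^5 in Q*f:
  β^4: a_4 + q1*a_3 + q2*a_2 = 0, i.e. -6885/128 + (-459/16)*q1 + (-153/8)*q2 = 0.
  β^5: a_5 + q1*a_4 + q2*a_3 = 0, i.e. -28917/256 + (-6885/128)*q1 + (-459/16)*q2 = 0.
Solving this linear system: q1 = -3, q2 = 27/16.
The numerator is Q*f truncated at degree 3: P0 = a_0 = 73/6; P1 = a_1 + q1*a_0 = -62; P2 = a_2 + q1*a_1 + q2*a_0 = 2493/32; P3 = a_3 + q1*a_2 + q2*a_1 = -459/32.

The Pade approximant has numerator coefficients [73/6, -62, 2493/32, -459/32]; denominator coefficients [1, -3, 27/16].
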